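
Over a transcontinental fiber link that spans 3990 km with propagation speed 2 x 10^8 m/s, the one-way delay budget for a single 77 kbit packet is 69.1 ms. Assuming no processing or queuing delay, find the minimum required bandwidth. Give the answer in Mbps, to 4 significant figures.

1.567 Mbps

Propagation delay = 3990000 / 200000000 = 19.95 ms.
Transmission budget = 69.1 − 19.95 = 49.15 ms.
R ≥ L / t_tx = 77000 bits / 0.04915 s = 1.567 Mbps.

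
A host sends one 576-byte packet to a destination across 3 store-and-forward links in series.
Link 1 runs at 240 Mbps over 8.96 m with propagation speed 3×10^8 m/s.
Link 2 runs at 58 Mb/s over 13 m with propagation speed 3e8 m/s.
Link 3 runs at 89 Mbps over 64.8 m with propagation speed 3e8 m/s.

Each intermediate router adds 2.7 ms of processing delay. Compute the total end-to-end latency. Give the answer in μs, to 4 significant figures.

L = 576 × 8 = 4608 bits.
Transmission delays (L/R per hop): 19.2, 79.4483, 51.7753 μs; sum = 150.424 μs.
Propagation delays (d/s per hop): 0.0298667, 0.0433333, 0.216 μs; sum = 0.2892 μs.
Processing at 2 router(s): 2 × 2.7 ms = 5400 μs.
End-to-end = 5551 μs.

5551 μs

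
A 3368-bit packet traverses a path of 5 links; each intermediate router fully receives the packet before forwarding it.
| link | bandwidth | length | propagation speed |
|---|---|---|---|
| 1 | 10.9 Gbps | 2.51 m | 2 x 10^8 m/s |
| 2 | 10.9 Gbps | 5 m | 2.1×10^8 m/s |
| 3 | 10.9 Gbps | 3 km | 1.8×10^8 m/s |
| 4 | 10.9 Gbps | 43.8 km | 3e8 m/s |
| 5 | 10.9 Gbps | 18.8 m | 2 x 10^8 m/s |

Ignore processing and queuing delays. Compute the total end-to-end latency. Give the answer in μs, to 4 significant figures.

164.3 μs

Transmission delay per hop = L/R = 3368/10900000000 = 0.308991 μs; 5 hops → 1.54495 μs.
Propagation delays (d/s per hop): 0.01255, 0.0238095, 16.6667, 146, 0.094 μs; sum = 162.797 μs.
End-to-end = 164.3 μs.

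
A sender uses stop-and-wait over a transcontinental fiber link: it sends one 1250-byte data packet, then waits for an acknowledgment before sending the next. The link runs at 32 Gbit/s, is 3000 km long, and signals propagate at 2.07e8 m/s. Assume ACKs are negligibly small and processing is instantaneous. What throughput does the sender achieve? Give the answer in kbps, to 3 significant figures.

t_tx = L/R = 10000/32000000000 = 3.125e-07 s.
t_prop = 3000000/2.07e+08 = 0.0144928 s; RTT = 0.0289855 s.
Cycle = t_tx + RTT = 0.0289858 s.
Throughput = L / cycle = 10000 / 0.0289858 = 345 kbps.

345 kbps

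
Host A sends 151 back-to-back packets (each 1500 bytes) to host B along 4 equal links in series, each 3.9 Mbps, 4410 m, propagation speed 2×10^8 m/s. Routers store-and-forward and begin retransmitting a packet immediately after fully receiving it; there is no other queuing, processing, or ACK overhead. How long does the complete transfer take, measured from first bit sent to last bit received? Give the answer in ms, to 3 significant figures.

474 ms

Per-hop transmission t_tx = L/R = 12000/3900000 = 3.07692 ms.
Per-hop propagation t_prop = 4410/200000000 = 0.02205 ms.
Pipeline fill: first packet needs 4·t_tx to clear all hops; remaining 150 packets each add one t_tx.
Total = (4+151-1)·t_tx + 4·t_prop = 154·3.07692 + 4·0.02205 = 474 ms.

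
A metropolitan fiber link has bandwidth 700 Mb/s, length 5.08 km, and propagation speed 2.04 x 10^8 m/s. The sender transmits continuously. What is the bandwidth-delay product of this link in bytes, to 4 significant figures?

2179 bytes

Propagation delay = 5080 / 204000000 = 2.4902e-05 s.
BDP = R × t_prop = 700000000 × 2.4902e-05 = 17431.4 bits.
In bytes: 17431.4/8 = 2179 bytes.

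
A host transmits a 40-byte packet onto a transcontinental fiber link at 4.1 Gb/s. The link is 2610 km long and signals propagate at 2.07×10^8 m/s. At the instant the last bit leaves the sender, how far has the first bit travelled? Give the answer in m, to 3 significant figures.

16.2 m

t_tx = L/R = 320/4.1e+09 = 7.80488e-08 s.
Distance = s × t_tx = 2.07e+08 × 7.80488e-08 = 16.2 m.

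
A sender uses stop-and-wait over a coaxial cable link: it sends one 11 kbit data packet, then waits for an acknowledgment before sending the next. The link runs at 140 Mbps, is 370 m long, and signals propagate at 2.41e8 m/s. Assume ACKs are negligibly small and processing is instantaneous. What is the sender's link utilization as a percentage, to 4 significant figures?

96.24 %

t_tx = L/R = 11000/140000000 = 7.85714e-05 s.
t_prop = 370/241000000 = 1.53527e-06 s; RTT = 3.07054e-06 s.
Cycle = t_tx + RTT = 8.1642e-05 s.
Utilization = t_tx / cycle = 7.85714e-05/8.1642e-05 = 96.24 %.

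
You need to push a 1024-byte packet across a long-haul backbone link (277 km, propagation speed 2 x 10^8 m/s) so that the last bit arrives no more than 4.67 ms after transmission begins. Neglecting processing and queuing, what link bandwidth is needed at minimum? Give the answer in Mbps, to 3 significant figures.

L = 8192 bits.
Propagation delay = 277000 / 200000000 = 1.385 ms.
Transmission budget = 4.67 − 1.385 = 3.285 ms.
R ≥ L / t_tx = 8192 bits / 0.003285 s = 2.49 Mbps.

2.49 Mbps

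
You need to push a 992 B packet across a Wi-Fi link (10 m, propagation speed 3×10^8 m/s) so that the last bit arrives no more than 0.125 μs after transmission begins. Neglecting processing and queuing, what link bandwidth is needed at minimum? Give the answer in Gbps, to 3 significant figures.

86.6 Gbps

L = 7936 bits.
Propagation delay = 10 / 300000000 = 0.0333333 μs.
Transmission budget = 0.125 − 0.0333333 = 0.0916667 μs.
R ≥ L / t_tx = 7936 bits / 9.16667e-08 s = 86.6 Gbps.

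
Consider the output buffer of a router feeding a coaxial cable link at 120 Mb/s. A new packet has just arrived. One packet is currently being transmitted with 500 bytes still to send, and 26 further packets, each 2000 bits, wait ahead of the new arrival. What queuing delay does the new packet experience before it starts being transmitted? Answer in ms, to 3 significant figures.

Each queued packet: L/R = 2000/120000000 = 0.0166667 ms.
26 queued → 0.433333 ms.
Plus remaining 4000 bits of current packet: 0.0333333 ms.
Queuing delay = 0.467 ms.

0.467 ms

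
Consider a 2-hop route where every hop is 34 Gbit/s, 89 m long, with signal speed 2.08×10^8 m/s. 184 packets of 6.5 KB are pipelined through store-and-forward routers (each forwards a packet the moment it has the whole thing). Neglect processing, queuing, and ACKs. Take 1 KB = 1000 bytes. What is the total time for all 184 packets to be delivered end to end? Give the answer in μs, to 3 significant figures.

284 μs

Per-hop transmission t_tx = L/R = 52000/34000000000 = 1.52941 μs.
Per-hop propagation t_prop = 89/208000000 = 0.427885 μs.
Pipeline fill: first packet needs 2·t_tx to clear all hops; remaining 183 packets each add one t_tx.
Total = (2+184-1)·t_tx + 2·t_prop = 185·1.52941 + 2·0.427885 = 284 μs.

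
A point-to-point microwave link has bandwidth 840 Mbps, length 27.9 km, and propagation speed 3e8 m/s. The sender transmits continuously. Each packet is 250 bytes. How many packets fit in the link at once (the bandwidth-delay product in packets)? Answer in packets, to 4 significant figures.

39.06 packets

Propagation delay = 27900 / 300000000 = 9.3e-05 s.
BDP = R × t_prop = 840000000 × 9.3e-05 = 78120 bits.
In packets of 2000 bits: 39.06 packets.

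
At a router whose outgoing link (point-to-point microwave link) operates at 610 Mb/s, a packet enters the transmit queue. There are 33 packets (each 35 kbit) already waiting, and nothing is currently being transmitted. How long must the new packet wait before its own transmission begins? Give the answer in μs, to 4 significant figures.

1893 μs

Each queued packet: L/R = 35000/610000000 = 57.377 μs.
33 queued → 1893.44 μs.
Queuing delay = 1893 μs.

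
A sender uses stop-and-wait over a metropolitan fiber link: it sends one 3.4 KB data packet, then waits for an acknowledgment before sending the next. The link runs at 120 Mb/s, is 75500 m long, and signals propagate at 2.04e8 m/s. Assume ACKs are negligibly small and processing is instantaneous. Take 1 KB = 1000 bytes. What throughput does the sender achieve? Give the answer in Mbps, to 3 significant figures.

t_tx = L/R = 27200/120000000 = 0.000226667 s.
t_prop = 75500/204000000 = 0.000370098 s; RTT = 0.000740196 s.
Cycle = t_tx + RTT = 0.000966863 s.
Throughput = L / cycle = 27200 / 0.000966863 = 28.1 Mbps.

28.1 Mbps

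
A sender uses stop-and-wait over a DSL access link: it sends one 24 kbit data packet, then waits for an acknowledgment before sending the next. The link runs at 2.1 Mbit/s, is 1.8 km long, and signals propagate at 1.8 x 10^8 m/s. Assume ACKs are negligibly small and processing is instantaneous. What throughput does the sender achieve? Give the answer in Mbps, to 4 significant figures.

t_tx = L/R = 24000/2100000 = 0.0114286 s.
t_prop = 1800/180000000 = 1e-05 s; RTT = 2e-05 s.
Cycle = t_tx + RTT = 0.0114486 s.
Throughput = L / cycle = 24000 / 0.0114486 = 2.096 Mbps.

2.096 Mbps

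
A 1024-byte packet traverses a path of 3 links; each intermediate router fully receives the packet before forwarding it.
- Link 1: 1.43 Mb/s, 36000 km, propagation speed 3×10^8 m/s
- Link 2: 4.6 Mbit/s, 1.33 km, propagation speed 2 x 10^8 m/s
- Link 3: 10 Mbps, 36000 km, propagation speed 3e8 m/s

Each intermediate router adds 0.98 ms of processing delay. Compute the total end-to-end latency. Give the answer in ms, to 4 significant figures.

L = 1024 × 8 = 8192 bits.
Transmission delays (L/R per hop): 5.72867, 1.78087, 0.8192 ms; sum = 8.32874 ms.
Propagation delays (d/s per hop): 120, 0.00665, 120 ms; sum = 240.007 ms.
Processing at 2 router(s): 2 × 0.98 ms = 1.96 ms.
End-to-end = 250.3 ms.

250.3 ms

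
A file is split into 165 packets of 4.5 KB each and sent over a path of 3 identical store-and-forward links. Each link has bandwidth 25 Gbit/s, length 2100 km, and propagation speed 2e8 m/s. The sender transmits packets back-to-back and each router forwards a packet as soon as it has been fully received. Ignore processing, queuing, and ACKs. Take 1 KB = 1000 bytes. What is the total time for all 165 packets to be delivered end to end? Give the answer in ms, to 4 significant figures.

31.74 ms

Per-hop transmission t_tx = L/R = 36000/25000000000 = 0.00144 ms.
Per-hop propagation t_prop = 2100000/200000000 = 10.5 ms.
Pipeline fill: first packet needs 3·t_tx to clear all hops; remaining 164 packets each add one t_tx.
Total = (3+165-1)·t_tx + 3·t_prop = 167·0.00144 + 3·10.5 = 31.74 ms.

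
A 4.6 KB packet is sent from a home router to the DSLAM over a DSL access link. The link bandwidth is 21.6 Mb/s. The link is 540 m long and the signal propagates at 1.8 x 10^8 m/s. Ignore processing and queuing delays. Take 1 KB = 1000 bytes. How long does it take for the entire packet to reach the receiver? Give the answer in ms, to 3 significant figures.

L = 36800 bits.
Transmission delay = L/R = 36800 / 21600000 = 1.7037 ms.
Propagation delay = d/s = 540 m / 180000000 m/s = 0.003 ms.
Total = 1.71 ms.

1.71 ms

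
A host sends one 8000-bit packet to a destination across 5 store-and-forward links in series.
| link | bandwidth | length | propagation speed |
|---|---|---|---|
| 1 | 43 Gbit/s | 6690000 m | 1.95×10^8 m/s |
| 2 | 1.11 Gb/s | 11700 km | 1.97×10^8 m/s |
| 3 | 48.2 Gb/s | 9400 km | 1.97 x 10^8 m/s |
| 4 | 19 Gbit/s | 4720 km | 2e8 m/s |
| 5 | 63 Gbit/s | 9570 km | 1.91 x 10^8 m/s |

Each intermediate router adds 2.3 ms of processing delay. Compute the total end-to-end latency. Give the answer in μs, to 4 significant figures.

Transmission delays (L/R per hop): 0.186047, 7.20721, 0.165975, 0.421053, 0.126984 μs; sum = 8.10727 μs.
Propagation delays (d/s per hop): 34307.7, 59390.9, 47715.7, 23600, 50104.7 μs; sum = 215119 μs.
Processing at 4 router(s): 4 × 2.3 ms = 9200 μs.
End-to-end = 224300 μs.

224300 μs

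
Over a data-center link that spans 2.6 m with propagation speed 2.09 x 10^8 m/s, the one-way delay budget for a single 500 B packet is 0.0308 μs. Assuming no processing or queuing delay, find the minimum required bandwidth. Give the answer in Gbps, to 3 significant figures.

218 Gbps

L = 4000 bits.
Propagation delay = 2.6 / 209000000 = 0.0124402 μs.
Transmission budget = 0.0308 − 0.0124402 = 0.0183598 μs.
R ≥ L / t_tx = 4000 bits / 1.83598e-08 s = 218 Gbps.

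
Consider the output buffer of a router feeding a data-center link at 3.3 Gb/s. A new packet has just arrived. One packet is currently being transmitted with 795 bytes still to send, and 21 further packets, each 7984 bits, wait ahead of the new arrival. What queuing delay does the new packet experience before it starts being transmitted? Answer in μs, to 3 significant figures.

52.7 μs

Each queued packet: L/R = 7984/3300000000 = 2.41939 μs.
21 queued → 50.8073 μs.
Plus remaining 6360 bits of current packet: 1.92727 μs.
Queuing delay = 52.7 μs.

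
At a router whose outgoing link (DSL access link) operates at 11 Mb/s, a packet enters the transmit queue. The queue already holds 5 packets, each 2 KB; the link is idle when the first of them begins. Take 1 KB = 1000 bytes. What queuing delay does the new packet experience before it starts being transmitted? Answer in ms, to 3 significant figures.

7.27 ms

Each queued packet: L/R = 16000/11000000 = 1.45455 ms.
5 queued → 7.27273 ms.
Queuing delay = 7.27 ms.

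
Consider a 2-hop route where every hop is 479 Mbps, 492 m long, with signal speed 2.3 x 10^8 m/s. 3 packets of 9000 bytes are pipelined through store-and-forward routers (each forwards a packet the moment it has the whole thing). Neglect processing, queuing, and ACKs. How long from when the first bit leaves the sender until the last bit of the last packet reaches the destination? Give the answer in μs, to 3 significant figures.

606 μs

Per-hop transmission t_tx = L/R = 72000/479000000 = 150.313 μs.
Per-hop propagation t_prop = 492/2.3e+08 = 2.13913 μs.
Pipeline fill: first packet needs 2·t_tx to clear all hops; remaining 2 packets each add one t_tx.
Total = (2+3-1)·t_tx + 2·t_prop = 4·150.313 + 2·2.13913 = 606 μs.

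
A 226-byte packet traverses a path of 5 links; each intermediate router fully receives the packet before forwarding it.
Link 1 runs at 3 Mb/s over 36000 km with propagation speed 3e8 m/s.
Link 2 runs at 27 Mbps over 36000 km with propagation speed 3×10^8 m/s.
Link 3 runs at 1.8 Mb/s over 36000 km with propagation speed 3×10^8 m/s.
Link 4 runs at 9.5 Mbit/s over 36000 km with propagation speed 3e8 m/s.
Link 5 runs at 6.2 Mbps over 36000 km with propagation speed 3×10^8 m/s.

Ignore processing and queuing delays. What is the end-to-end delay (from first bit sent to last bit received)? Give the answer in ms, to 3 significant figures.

602 ms

L = 226 × 8 = 1808 bits.
Transmission delays (L/R per hop): 0.602667, 0.066963, 1.00444, 0.190316, 0.291613 ms; sum = 2.156 ms.
Propagation delays (d/s per hop): 120, 120, 120, 120, 120 ms; sum = 600 ms.
End-to-end = 602 ms.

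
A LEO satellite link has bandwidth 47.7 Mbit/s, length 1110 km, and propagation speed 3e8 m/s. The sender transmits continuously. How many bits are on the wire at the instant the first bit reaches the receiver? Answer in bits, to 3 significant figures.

Propagation delay = 1110000 / 300000000 = 0.0037 s.
BDP = R × t_prop = 47700000 × 0.0037 = 176490 bits.

176000 bits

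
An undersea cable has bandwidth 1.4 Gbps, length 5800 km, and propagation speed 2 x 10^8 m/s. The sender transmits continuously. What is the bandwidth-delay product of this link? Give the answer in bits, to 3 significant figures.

40600000 bits

Propagation delay = 5800000 / 200000000 = 0.029 s.
BDP = R × t_prop = 1400000000 × 0.029 = 40600000 bits.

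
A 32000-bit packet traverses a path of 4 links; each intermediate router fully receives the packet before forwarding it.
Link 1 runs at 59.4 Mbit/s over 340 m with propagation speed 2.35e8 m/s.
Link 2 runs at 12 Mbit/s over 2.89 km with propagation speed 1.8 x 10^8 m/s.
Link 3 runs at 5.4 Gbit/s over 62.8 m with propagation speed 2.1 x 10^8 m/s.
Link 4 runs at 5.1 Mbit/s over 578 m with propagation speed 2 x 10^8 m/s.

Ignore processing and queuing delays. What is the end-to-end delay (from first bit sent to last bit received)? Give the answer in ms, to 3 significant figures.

9.51 ms

Transmission delays (L/R per hop): 0.538721, 2.66667, 0.00592593, 6.27451 ms; sum = 9.48582 ms.
Propagation delays (d/s per hop): 0.00144681, 0.0160556, 0.000299048, 0.00289 ms; sum = 0.0206914 ms.
End-to-end = 9.51 ms.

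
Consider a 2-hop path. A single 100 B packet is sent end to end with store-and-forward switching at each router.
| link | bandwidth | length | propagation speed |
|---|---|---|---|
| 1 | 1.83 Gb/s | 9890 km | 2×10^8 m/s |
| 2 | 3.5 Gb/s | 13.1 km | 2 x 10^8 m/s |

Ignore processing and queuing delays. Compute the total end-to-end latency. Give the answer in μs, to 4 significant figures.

L = 100 × 8 = 800 bits.
Transmission delays (L/R per hop): 0.437158, 0.228571 μs; sum = 0.66573 μs.
Propagation delays (d/s per hop): 49450, 65.5 μs; sum = 49515.5 μs.
End-to-end = 49520 μs.

49520 μs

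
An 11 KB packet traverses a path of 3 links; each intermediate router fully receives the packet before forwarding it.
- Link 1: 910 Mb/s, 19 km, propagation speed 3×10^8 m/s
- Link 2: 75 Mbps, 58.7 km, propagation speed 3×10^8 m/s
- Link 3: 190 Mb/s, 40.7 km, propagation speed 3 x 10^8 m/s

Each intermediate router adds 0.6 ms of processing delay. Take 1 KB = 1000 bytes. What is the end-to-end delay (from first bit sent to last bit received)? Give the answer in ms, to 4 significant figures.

L = 88000 bits.
Transmission delays (L/R per hop): 0.0967033, 1.17333, 0.463158 ms; sum = 1.73319 ms.
Propagation delays (d/s per hop): 0.0633333, 0.195667, 0.135667 ms; sum = 0.394667 ms.
Processing at 2 router(s): 2 × 0.6 ms = 1.2 ms.
End-to-end = 3.328 ms.

3.328 ms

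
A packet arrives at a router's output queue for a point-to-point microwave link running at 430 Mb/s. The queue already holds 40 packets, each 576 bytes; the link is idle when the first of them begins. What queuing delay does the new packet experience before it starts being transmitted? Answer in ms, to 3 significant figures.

0.429 ms

Each queued packet: L/R = 4608/430000000 = 0.0107163 ms.
40 queued → 0.428651 ms.
Queuing delay = 0.429 ms.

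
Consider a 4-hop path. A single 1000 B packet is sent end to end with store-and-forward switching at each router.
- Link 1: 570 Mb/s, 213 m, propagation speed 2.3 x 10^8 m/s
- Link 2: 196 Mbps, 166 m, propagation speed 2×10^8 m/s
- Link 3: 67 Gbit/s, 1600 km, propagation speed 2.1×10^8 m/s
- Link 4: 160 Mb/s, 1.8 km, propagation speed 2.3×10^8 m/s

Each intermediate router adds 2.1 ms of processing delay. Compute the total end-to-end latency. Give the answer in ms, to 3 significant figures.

L = 1000 × 8 = 8000 bits.
Transmission delays (L/R per hop): 0.0140351, 0.0408163, 0.000119403, 0.05 ms; sum = 0.104971 ms.
Propagation delays (d/s per hop): 0.000926087, 0.00083, 7.61905, 0.00782609 ms; sum = 7.62863 ms.
Processing at 3 router(s): 3 × 2.1 ms = 6.3 ms.
End-to-end = 14.0 ms.

14.0 ms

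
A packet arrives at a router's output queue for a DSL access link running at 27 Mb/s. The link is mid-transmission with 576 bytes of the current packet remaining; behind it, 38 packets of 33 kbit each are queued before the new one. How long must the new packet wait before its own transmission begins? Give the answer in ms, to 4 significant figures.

Each queued packet: L/R = 33000/27000000 = 1.22222 ms.
38 queued → 46.4444 ms.
Plus remaining 4608 bits of current packet: 0.170667 ms.
Queuing delay = 46.62 ms.

46.62 ms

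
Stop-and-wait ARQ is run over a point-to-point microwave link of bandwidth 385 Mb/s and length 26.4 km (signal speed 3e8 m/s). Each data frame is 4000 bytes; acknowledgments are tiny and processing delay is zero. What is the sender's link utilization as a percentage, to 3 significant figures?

32.1 %

t_tx = L/R = 32000/385000000 = 8.31169e-05 s.
t_prop = 26400/300000000 = 8.8e-05 s; RTT = 0.000176 s.
Cycle = t_tx + RTT = 0.000259117 s.
Utilization = t_tx / cycle = 8.31169e-05/0.000259117 = 32.1 %.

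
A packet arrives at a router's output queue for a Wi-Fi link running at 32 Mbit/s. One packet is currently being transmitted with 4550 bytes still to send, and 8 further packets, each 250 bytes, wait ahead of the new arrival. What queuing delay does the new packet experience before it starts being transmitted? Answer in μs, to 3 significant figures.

Each queued packet: L/R = 2000/32000000 = 62.5 μs.
8 queued → 500 μs.
Plus remaining 36400 bits of current packet: 1137.5 μs.
Queuing delay = 1640 μs.

1640 μs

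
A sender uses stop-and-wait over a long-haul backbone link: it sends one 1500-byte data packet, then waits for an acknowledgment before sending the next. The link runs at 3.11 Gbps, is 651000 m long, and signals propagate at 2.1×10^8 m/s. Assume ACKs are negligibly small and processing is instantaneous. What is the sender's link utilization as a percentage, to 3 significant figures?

t_tx = L/R = 12000/3110000000 = 3.85852e-06 s.
t_prop = 651000/210000000 = 0.0031 s; RTT = 0.0062 s.
Cycle = t_tx + RTT = 0.00620386 s.
Utilization = t_tx / cycle = 3.85852e-06/0.00620386 = 0.0622 %.

0.0622 %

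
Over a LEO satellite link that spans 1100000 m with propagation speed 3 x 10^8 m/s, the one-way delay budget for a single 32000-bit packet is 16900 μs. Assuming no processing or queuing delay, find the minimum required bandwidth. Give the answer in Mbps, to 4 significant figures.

2.418 Mbps

Propagation delay = 1100000 / 300000000 = 3666.67 μs.
Transmission budget = 16900 − 3666.67 = 13233.3 μs.
R ≥ L / t_tx = 32000 bits / 0.0132333 s = 2.418 Mbps.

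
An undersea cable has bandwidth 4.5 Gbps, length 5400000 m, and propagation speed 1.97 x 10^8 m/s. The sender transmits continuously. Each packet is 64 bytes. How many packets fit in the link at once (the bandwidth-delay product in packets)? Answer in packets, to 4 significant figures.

Propagation delay = 5400000 / 197000000 = 0.0274112 s.
BDP = R × t_prop = 4500000000 × 0.0274112 = 123350000 bits.
In packets of 512 bits: 240900 packets.

240900 packets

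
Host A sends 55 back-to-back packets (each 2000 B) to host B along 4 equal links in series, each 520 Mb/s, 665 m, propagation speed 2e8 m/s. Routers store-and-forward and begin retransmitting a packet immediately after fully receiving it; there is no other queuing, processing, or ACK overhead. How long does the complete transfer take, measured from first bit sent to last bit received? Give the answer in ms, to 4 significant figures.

1.798 ms

Per-hop transmission t_tx = L/R = 16000/520000000 = 0.0307692 ms.
Per-hop propagation t_prop = 665/200000000 = 0.003325 ms.
Pipeline fill: first packet needs 4·t_tx to clear all hops; remaining 54 packets each add one t_tx.
Total = (4+55-1)·t_tx + 4·t_prop = 58·0.0307692 + 4·0.003325 = 1.798 ms.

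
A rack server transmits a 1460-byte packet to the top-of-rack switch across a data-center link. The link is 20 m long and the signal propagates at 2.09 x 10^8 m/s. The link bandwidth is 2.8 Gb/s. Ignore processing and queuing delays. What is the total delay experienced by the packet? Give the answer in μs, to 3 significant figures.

4.27 μs

L = 1460 × 8 = 11680 bits.
Transmission delay = L/R = 11680 / 2800000000 = 4.17143 μs.
Propagation delay = d/s = 20 m / 209000000 m/s = 0.0956938 μs.
Total = 4.27 μs.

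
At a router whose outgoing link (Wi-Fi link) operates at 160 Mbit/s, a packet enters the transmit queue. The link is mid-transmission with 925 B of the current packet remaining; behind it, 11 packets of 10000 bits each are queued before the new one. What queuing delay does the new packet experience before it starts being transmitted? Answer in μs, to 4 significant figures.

Each queued packet: L/R = 10000/160000000 = 62.5 μs.
11 queued → 687.5 μs.
Plus remaining 7400 bits of current packet: 46.25 μs.
Queuing delay = 733.8 μs.

733.8 μs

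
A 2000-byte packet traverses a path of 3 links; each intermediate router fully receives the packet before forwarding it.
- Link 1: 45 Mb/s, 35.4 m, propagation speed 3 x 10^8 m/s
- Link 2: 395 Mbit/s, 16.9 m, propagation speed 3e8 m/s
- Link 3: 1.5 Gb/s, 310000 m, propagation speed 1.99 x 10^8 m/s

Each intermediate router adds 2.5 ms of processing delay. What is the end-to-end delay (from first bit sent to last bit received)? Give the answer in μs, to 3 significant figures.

L = 2000 × 8 = 16000 bits.
Transmission delays (L/R per hop): 355.556, 40.5063, 10.6667 μs; sum = 406.729 μs.
Propagation delays (d/s per hop): 0.118, 0.0563333, 1557.79 μs; sum = 1557.96 μs.
Processing at 2 router(s): 2 × 2.5 ms = 5000 μs.
End-to-end = 6960 μs.

6960 μs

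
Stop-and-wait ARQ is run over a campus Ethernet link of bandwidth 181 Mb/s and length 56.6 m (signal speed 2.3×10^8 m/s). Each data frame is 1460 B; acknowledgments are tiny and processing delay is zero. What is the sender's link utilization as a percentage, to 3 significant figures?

t_tx = L/R = 11680/181000000 = 6.45304e-05 s.
t_prop = 56.6/2.3e+08 = 2.46087e-07 s; RTT = 4.92174e-07 s.
Cycle = t_tx + RTT = 6.50226e-05 s.
Utilization = t_tx / cycle = 6.45304e-05/6.50226e-05 = 99.2 %.

99.2 %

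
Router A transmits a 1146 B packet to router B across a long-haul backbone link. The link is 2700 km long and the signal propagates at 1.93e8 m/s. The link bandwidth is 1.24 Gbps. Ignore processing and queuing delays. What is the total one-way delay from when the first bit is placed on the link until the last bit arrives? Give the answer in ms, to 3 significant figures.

14.0 ms

L = 1146 × 8 = 9168 bits.
Transmission delay = L/R = 9168 / 1240000000 = 0.00739355 ms.
Propagation delay = d/s = 2700000 m / 193000000 m/s = 13.9896 ms.
Total = 14.0 ms.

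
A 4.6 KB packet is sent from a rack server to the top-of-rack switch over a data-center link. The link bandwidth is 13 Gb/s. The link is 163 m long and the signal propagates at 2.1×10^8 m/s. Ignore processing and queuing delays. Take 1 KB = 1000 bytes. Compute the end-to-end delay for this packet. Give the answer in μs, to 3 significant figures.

L = 36800 bits.
Transmission delay = L/R = 36800 / 13000000000 = 2.83077 μs.
Propagation delay = d/s = 163 m / 210000000 m/s = 0.77619 μs.
Total = 3.61 μs.

3.61 μs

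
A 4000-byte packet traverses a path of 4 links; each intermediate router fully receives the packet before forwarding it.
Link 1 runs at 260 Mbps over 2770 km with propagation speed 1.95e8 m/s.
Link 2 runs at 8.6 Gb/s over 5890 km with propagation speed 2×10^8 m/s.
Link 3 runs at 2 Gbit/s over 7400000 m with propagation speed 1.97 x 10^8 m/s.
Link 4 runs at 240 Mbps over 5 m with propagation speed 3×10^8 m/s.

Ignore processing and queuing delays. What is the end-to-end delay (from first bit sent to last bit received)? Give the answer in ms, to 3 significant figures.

81.5 ms

L = 4000 × 8 = 32000 bits.
Transmission delays (L/R per hop): 0.123077, 0.00372093, 0.016, 0.133333 ms; sum = 0.276131 ms.
Propagation delays (d/s per hop): 14.2051, 29.45, 37.5635, 1.66667e-05 ms; sum = 81.2186 ms.
End-to-end = 81.5 ms.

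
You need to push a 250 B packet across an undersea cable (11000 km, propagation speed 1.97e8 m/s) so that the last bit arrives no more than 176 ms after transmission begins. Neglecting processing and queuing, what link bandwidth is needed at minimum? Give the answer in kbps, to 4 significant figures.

16.64 kbps

L = 2000 bits.
Propagation delay = 11000000 / 197000000 = 55.8376 ms.
Transmission budget = 176 − 55.8376 = 120.162 ms.
R ≥ L / t_tx = 2000 bits / 0.120162 s = 16.64 kbps.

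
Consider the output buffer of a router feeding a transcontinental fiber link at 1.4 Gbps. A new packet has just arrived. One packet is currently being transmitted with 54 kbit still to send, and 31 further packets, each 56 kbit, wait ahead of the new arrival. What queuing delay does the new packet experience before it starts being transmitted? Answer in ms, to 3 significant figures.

Each queued packet: L/R = 56000/1400000000 = 0.04 ms.
31 queued → 1.24 ms.
Plus remaining 54000 bits of current packet: 0.0385714 ms.
Queuing delay = 1.28 ms.

1.28 ms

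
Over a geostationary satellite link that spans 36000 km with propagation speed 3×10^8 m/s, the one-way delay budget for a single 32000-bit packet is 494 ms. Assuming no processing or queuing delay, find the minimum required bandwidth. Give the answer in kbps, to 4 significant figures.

Propagation delay = 36000000 / 300000000 = 120 ms.
Transmission budget = 494 − 120 = 374 ms.
R ≥ L / t_tx = 32000 bits / 0.374 s = 85.56 kbps.

85.56 kbps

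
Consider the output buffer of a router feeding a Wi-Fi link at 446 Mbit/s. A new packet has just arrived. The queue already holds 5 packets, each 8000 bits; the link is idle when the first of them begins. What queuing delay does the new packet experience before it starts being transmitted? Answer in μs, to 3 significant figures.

89.7 μs

Each queued packet: L/R = 8000/446000000 = 17.9372 μs.
5 queued → 89.6861 μs.
Queuing delay = 89.7 μs.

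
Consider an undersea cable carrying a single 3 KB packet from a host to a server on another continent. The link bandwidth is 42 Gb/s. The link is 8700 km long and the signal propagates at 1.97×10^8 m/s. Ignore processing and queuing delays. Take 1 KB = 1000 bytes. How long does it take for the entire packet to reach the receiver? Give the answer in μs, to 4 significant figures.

L = 24000 bits.
Transmission delay = L/R = 24000 / 42000000000 = 0.571429 μs.
Propagation delay = d/s = 8700000 m / 197000000 m/s = 44162.4 μs.
Total = 44160 μs.

44160 μs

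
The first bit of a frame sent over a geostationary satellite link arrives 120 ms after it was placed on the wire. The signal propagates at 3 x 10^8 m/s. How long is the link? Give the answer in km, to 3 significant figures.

d = s × t_prop = 300000000 × 0.12 = 36000 km.

36000 km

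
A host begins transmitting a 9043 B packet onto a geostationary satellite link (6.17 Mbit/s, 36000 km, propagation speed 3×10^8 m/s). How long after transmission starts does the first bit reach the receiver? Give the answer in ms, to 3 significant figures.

First bit experiences only propagation delay: d/s = 36000000/300000000 = 120 ms.

120 ms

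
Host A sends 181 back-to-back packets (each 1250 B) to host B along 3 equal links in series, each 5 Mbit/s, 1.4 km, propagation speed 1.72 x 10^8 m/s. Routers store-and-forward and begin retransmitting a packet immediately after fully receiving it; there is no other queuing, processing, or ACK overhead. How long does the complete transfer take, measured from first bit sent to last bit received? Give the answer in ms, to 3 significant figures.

366 ms

Per-hop transmission t_tx = L/R = 10000/5000000 = 2 ms.
Per-hop propagation t_prop = 1400/172000000 = 0.00813953 ms.
Pipeline fill: first packet needs 3·t_tx to clear all hops; remaining 180 packets each add one t_tx.
Total = (3+181-1)·t_tx + 3·t_prop = 183·2 + 3·0.00813953 = 366 ms.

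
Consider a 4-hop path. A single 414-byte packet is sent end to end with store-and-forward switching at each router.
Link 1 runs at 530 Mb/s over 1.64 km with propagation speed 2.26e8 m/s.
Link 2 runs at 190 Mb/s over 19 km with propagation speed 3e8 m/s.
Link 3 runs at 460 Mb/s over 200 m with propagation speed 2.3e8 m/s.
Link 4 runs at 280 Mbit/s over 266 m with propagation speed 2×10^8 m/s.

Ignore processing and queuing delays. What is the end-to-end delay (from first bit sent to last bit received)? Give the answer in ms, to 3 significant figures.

L = 414 × 8 = 3312 bits.
Transmission delays (L/R per hop): 0.00624906, 0.0174316, 0.0072, 0.0118286 ms; sum = 0.0427092 ms.
Propagation delays (d/s per hop): 0.00725664, 0.0633333, 0.000869565, 0.00133 ms; sum = 0.0727895 ms.
End-to-end = 0.115 ms.

0.115 ms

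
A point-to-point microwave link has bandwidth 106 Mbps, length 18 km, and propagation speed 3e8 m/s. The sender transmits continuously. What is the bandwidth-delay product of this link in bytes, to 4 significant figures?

795.0 bytes

Propagation delay = 18000 / 300000000 = 6e-05 s.
BDP = R × t_prop = 106000000 × 6e-05 = 6360 bits.
In bytes: 6360/8 = 795.0 bytes.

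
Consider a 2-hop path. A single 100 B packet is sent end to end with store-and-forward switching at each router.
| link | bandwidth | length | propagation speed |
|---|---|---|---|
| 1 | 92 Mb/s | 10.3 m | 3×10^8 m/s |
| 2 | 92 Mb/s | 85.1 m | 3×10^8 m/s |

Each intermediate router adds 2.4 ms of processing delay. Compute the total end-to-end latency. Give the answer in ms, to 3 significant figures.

L = 100 × 8 = 800 bits.
Transmission delay per hop = L/R = 800/92000000 = 0.00869565 ms; 2 hops → 0.0173913 ms.
Propagation delays (d/s per hop): 3.43333e-05, 0.000283667 ms; sum = 0.000318 ms.
Processing at 1 router(s): 1 × 2.4 ms = 2.4 ms.
End-to-end = 2.42 ms.

2.42 ms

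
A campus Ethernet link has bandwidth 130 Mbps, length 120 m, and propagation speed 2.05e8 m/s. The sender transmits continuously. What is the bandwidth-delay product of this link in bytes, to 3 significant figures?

9.51 bytes

Propagation delay = 120 / 2.05e+08 = 5.85366e-07 s.
BDP = R × t_prop = 130000000 × 5.85366e-07 = 76.0976 bits.
In bytes: 76.0976/8 = 9.51 bytes.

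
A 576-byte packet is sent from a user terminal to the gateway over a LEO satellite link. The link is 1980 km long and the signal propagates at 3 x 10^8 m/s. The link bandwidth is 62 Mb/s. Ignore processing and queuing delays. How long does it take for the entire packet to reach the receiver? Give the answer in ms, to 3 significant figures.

L = 576 × 8 = 4608 bits.
Transmission delay = L/R = 4608 / 62000000 = 0.0743226 ms.
Propagation delay = d/s = 1980000 m / 300000000 m/s = 6.6 ms.
Total = 6.67 ms.

6.67 ms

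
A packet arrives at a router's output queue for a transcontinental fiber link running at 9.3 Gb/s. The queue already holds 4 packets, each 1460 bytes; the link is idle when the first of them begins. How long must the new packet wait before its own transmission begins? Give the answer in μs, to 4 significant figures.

5.024 μs

Each queued packet: L/R = 11680/9300000000 = 1.25591 μs.
4 queued → 5.02366 μs.
Queuing delay = 5.024 μs.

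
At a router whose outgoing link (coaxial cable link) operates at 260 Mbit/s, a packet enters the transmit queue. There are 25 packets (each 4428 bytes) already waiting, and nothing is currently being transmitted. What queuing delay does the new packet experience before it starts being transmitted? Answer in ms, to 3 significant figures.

3.41 ms

Each queued packet: L/R = 35424/260000000 = 0.136246 ms.
25 queued → 3.40615 ms.
Queuing delay = 3.41 ms.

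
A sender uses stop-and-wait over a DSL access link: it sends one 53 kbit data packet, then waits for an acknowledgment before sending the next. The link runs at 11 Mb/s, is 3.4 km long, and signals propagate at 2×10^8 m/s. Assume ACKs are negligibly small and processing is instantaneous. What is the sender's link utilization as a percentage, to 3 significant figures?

99.3 %

t_tx = L/R = 53000/11000000 = 0.00481818 s.
t_prop = 3400/200000000 = 1.7e-05 s; RTT = 3.4e-05 s.
Cycle = t_tx + RTT = 0.00485218 s.
Utilization = t_tx / cycle = 0.00481818/0.00485218 = 99.3 %.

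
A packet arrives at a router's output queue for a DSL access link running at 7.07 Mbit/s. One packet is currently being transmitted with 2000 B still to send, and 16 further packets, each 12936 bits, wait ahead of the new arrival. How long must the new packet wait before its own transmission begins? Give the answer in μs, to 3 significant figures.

31500 μs

Each queued packet: L/R = 12936/7070000 = 1829.7 μs.
16 queued → 29275.2 μs.
Plus remaining 16000 bits of current packet: 2263.08 μs.
Queuing delay = 31500 μs.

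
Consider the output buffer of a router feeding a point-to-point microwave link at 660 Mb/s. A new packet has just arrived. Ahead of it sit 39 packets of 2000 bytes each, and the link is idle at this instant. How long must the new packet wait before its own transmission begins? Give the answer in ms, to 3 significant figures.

Each queued packet: L/R = 16000/660000000 = 0.0242424 ms.
39 queued → 0.945455 ms.
Queuing delay = 0.945 ms.

0.945 ms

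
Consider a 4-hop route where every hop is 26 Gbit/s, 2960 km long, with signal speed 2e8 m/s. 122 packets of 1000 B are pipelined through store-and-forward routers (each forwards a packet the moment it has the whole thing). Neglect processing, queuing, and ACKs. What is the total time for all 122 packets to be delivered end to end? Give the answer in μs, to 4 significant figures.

59240 μs

Per-hop transmission t_tx = L/R = 8000/26000000000 = 0.307692 μs.
Per-hop propagation t_prop = 2960000/200000000 = 14800 μs.
Pipeline fill: first packet needs 4·t_tx to clear all hops; remaining 121 packets each add one t_tx.
Total = (4+122-1)·t_tx + 4·t_prop = 125·0.307692 + 4·14800 = 59240 μs.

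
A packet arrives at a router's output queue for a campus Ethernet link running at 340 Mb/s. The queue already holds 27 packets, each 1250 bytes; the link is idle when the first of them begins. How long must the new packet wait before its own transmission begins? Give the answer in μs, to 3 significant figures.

Each queued packet: L/R = 10000/340000000 = 29.4118 μs.
27 queued → 794.118 μs.
Queuing delay = 794 μs.

794 μs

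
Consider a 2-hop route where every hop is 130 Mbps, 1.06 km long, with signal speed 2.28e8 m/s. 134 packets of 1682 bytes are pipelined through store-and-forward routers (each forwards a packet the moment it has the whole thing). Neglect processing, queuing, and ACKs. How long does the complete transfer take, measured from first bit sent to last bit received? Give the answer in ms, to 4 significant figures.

13.98 ms

Per-hop transmission t_tx = L/R = 13456/130000000 = 0.103508 ms.
Per-hop propagation t_prop = 1060/2.28e+08 = 0.00464912 ms.
Pipeline fill: first packet needs 2·t_tx to clear all hops; remaining 133 packets each add one t_tx.
Total = (2+134-1)·t_tx + 2·t_prop = 135·0.103508 + 2·0.00464912 = 13.98 ms.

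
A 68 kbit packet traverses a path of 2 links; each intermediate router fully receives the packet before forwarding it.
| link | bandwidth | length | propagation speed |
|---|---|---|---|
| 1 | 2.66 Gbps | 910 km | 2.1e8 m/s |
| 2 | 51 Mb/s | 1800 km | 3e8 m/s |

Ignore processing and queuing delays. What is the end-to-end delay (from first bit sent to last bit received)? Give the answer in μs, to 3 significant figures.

L = 68000 bits.
Transmission delays (L/R per hop): 25.5639, 1333.33 μs; sum = 1358.9 μs.
Propagation delays (d/s per hop): 4333.33, 6000 μs; sum = 10333.3 μs.
End-to-end = 11700 μs.

11700 μs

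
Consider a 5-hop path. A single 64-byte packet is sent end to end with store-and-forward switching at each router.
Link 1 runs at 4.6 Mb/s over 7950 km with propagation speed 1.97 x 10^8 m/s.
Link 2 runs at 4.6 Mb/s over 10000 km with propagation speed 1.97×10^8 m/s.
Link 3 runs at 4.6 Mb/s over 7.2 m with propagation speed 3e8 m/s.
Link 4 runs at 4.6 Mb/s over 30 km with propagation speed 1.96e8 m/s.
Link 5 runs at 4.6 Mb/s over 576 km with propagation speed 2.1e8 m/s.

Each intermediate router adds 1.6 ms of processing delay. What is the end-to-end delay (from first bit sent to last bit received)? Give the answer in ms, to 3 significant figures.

L = 64 × 8 = 512 bits.
Transmission delay per hop = L/R = 512/4600000 = 0.111304 ms; 5 hops → 0.556522 ms.
Propagation delays (d/s per hop): 40.3553, 50.7614, 2.4e-05, 0.153061, 2.74286 ms; sum = 94.0127 ms.
Processing at 4 router(s): 4 × 1.6 ms = 6.4 ms.
End-to-end = 101 ms.

101 ms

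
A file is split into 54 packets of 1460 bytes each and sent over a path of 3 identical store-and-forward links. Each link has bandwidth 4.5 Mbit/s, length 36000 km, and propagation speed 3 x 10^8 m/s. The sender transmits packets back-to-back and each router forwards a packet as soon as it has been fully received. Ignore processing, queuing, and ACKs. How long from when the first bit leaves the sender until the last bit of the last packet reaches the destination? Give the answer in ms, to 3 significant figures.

505 ms

Per-hop transmission t_tx = L/R = 11680/4500000 = 2.59556 ms.
Per-hop propagation t_prop = 36000000/300000000 = 120 ms.
Pipeline fill: first packet needs 3·t_tx to clear all hops; remaining 53 packets each add one t_tx.
Total = (3+54-1)·t_tx + 3·t_prop = 56·2.59556 + 3·120 = 505 ms.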